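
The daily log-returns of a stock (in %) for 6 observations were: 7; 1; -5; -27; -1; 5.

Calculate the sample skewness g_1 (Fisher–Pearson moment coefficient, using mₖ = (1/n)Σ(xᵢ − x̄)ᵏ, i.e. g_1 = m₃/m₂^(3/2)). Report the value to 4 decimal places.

x̄ = (7 + 1 - 5 - 27 - 1 + 5) / 6 = -3.3333
deviations (xᵢ − x̄): 10.3333, 4.3333, -1.6667, -23.6667, 2.3333, 8.3333
Σ(xᵢ − x̄)² = 763.3333 ⇒ m₂ = 763.3333/6 = 127.22222
Σ(xᵢ − x̄)³ = -11484.4444 ⇒ m₃ = -11484.4444/6 = -1914.07407
m₂^(3/2) = 127.22222^(1.5) = 1434.97543
g_1 = m₃ / m₂^(3/2) = -1914.07407 / 1434.97543 ≈ -1.3339

-1.3339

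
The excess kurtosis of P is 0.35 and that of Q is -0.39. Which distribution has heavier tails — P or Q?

P

Higher excess kurtosis ⇒ heavier tails relative to the normal distribution.
0.35 vs -0.39: the larger is 0.35, so P has heavier tails. (P is leptokurtic — heavier-than-normal tails; the other is platykurtic.)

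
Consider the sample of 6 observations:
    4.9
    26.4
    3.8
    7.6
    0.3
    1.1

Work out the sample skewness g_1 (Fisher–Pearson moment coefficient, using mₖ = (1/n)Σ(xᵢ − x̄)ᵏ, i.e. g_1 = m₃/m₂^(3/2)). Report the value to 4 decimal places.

1.5031

x̄ = (4.9 + 26.4 + 3.8 + 7.6 + 0.3 + 1.1) / 6 = 7.3500
deviations (xᵢ − x̄): -2.4500, 19.0500, -3.5500, 0.2500, -7.0500, -6.2500
Σ(xᵢ − x̄)² = 470.3350 ⇒ m₂ = 470.3350/6 = 78.38917
Σ(xᵢ − x̄)³ = 6259.3200 ⇒ m₃ = 6259.3200/6 = 1043.22000
m₂^(3/2) = 78.38917^(1.5) = 694.03931
g_1 = m₃ / m₂^(3/2) = 1043.22000 / 694.03931 ≈ 1.5031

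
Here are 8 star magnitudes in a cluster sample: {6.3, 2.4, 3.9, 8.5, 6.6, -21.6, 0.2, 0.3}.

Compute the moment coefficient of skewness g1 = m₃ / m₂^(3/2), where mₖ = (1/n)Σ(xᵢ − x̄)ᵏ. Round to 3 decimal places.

x̄ = (6.3 + 2.4 + 3.9 + 8.5 + 6.6 - 21.6 + 0.2 + 0.3) / 8 = 0.8250
deviations (xᵢ − x̄): 5.4750, 1.5750, 3.0750, 7.6750, 5.7750, -22.4250, -0.6250, -0.5250
Σ(xᵢ − x̄)² = 637.7150 ⇒ m₂ = 637.7150/8 = 79.71438
Σ(xᵢ − x̄)³ = -10435.6868 ⇒ m₃ = -10435.6868/8 = -1304.46084
m₂^(3/2) = 79.71438^(1.5) = 711.71311
g1 = m₃ / m₂^(3/2) = -1304.46084 / 711.71311 ≈ -1.833

-1.833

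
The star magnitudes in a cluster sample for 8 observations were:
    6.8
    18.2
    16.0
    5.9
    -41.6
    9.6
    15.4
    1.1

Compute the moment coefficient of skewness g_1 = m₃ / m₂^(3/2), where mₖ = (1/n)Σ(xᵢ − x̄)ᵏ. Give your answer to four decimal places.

-1.8704

x̄ = (6.8 + 18.2 + 16.0 + 5.9 - 41.6 + 9.6 + 15.4 + 1.1) / 8 = 3.9250
deviations (xᵢ − x̄): 2.8750, 14.2750, 12.0750, 1.9750, -45.5250, 5.6750, 11.4750, -2.8250
Σ(xᵢ − x̄)² = 2606.1350 ⇒ m₂ = 2606.1350/8 = 325.76687
Σ(xᵢ − x̄)³ = -87979.5622 ⇒ m₃ = -87979.5622/8 = -10997.44528
m₂^(3/2) = 325.76687^(1.5) = 5879.77060
g_1 = m₃ / m₂^(3/2) = -10997.44528 / 5879.77060 ≈ -1.8704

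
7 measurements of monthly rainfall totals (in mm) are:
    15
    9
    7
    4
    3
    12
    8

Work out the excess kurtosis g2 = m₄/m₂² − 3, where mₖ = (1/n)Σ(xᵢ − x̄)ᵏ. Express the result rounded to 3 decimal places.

x̄ = 8.2857
Σ(xᵢ − x̄)² = 107.4286 ⇒ m₂ = 15.34694
Σ(xᵢ − x̄)⁴ = 3343.6152 ⇒ m₄ = 477.65931
m₂² = 235.52853
g2 = m₄/m₂² − 3 = 2.02803 − 3 ≈ -0.972

-0.972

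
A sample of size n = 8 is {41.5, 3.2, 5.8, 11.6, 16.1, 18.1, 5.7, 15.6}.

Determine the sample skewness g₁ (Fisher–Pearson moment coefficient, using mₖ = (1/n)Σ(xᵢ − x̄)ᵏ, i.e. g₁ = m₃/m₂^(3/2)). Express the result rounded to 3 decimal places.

1.386

x̄ = (41.5 + 3.2 + 5.8 + 11.6 + 16.1 + 18.1 + 5.7 + 15.6) / 8 = 14.7000
deviations (xᵢ − x̄): 26.8000, -11.5000, -8.9000, -3.1000, 1.4000, 3.4000, -9.0000, 0.9000
Σ(xᵢ − x̄)² = 1034.6400 ⇒ m₂ = 1034.6400/8 = 129.33000
Σ(xᵢ − x̄)³ = 16306.9740 ⇒ m₃ = 16306.9740/8 = 2038.37175
m₂^(3/2) = 129.33000^(1.5) = 1470.78407
g₁ = m₃ / m₂^(3/2) = 2038.37175 / 1470.78407 ≈ 1.386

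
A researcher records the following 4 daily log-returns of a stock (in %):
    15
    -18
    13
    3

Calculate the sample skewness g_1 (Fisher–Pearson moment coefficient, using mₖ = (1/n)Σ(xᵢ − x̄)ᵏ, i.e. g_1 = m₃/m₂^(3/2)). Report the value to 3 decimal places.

-0.787

x̄ = (15 - 18 + 13 + 3) / 4 = 3.2500
deviations (xᵢ − x̄): 11.7500, -21.2500, 9.7500, -0.2500
Σ(xᵢ − x̄)² = 684.7500 ⇒ m₂ = 684.7500/4 = 171.18750
Σ(xᵢ − x̄)³ = -7046.6250 ⇒ m₃ = -7046.6250/4 = -1761.65625
m₂^(3/2) = 171.18750^(1.5) = 2239.79399
g_1 = m₃ / m₂^(3/2) = -1761.65625 / 2239.79399 ≈ -0.787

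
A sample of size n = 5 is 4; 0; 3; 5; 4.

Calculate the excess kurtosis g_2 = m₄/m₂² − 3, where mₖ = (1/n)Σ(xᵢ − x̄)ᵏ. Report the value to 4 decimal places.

x̄ = 3.2000
Σ(xᵢ − x̄)² = 14.8000 ⇒ m₂ = 2.96000
Σ(xᵢ − x̄)⁴ = 116.1760 ⇒ m₄ = 23.23520
m₂² = 8.76160
g_2 = m₄/m₂² − 3 = 2.65194 − 3 ≈ -0.3481

-0.3481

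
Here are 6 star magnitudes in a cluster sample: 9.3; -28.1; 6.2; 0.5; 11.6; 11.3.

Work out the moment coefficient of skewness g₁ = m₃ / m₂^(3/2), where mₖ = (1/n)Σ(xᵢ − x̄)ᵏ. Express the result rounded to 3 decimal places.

x̄ = (9.3 - 28.1 + 6.2 + 0.5 + 11.6 + 11.3) / 6 = 1.8000
deviations (xᵢ − x̄): 7.5000, -29.9000, 4.4000, -1.3000, 9.8000, 9.5000
Σ(xᵢ − x̄)² = 1157.6000 ⇒ m₂ = 1157.6000/6 = 192.93333
Σ(xᵢ − x̄)³ = -24427.4700 ⇒ m₃ = -24427.4700/6 = -4071.24500
m₂^(3/2) = 192.93333^(1.5) = 2679.85257
g₁ = m₃ / m₂^(3/2) = -4071.24500 / 2679.85257 ≈ -1.519

-1.519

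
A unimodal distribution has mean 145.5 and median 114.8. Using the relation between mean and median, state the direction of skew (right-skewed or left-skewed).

mean − median = 145.5 − 114.8 = 30.7
mean > median ⇒ the longer tail is on the right ⇒ right-skewed (positively skewed).

right-skewed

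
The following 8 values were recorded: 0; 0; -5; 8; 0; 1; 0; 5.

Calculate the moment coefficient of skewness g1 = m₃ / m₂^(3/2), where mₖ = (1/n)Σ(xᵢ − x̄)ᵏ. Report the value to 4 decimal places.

0.3889

x̄ = (0 + 0 - 5 + 8 + 0 + 1 + 0 + 5) / 8 = 1.1250
deviations (xᵢ − x̄): -1.1250, -1.1250, -6.1250, 6.8750, -1.1250, -0.1250, -1.1250, 3.8750
Σ(xᵢ − x̄)² = 104.8750 ⇒ m₂ = 104.8750/8 = 13.10938
Σ(xᵢ − x̄)³ = 147.6563 ⇒ m₃ = 147.6563/8 = 18.45703
m₂^(3/2) = 13.10938^(1.5) = 47.46494
g1 = m₃ / m₂^(3/2) = 18.45703 / 47.46494 ≈ 0.3889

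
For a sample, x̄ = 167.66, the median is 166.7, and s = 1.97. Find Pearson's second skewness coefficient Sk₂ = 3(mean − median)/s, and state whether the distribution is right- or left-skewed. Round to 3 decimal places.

1.462, right-skewed

Sk₂ = 3(167.66 − 166.7) / 1.97 = 3 × 0.9600 / 1.97
    = 2.8800 / 1.97 ≈ 1.462
Sk₂ > 0 ⇒ mean > median ⇒ right-skewed (positive skew).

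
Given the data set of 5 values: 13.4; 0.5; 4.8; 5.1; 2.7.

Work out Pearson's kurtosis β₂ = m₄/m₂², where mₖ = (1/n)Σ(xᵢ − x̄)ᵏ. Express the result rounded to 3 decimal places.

x̄ = 5.3000
Σ(xᵢ − x̄)² = 95.7000 ⇒ m₂ = 19.14000
Σ(xᵢ − x̄)⁴ = 4881.2754 ⇒ m₄ = 976.25508
m₂² = 366.33960
β₂ = m₄/m₂² = 976.25508 / 366.33960 ≈ 2.665

2.665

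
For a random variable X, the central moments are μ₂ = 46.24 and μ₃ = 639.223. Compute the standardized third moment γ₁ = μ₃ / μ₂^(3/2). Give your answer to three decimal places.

2.033

σ = √μ₂ = √46.24 = 6.80000
σ³ = μ₂^(3/2) = 314.43200
γ₁ = μ₃/σ³ = 639.223 / 314.43200 ≈ 2.033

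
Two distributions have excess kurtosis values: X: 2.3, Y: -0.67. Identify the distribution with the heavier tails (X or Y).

X

Higher excess kurtosis ⇒ heavier tails relative to the normal distribution.
2.3 vs -0.67: the larger is 2.3, so X has heavier tails. (X is leptokurtic — heavier-than-normal tails; the other is platykurtic.)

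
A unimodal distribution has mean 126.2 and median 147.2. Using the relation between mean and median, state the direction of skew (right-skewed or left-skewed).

mean − median = 126.2 − 147.2 = -21.0
mean < median ⇒ the longer tail is on the left ⇒ left-skewed (negatively skewed).

left-skewed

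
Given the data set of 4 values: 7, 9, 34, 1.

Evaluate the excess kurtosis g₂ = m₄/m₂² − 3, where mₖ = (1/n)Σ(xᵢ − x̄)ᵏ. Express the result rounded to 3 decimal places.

-0.788

x̄ = 12.7500
Σ(xᵢ − x̄)² = 636.7500 ⇒ m₂ = 159.18750
Σ(xᵢ − x̄)⁴ = 224260.8281 ⇒ m₄ = 56065.20703
m₂² = 25340.66016
g₂ = m₄/m₂² − 3 = 2.21246 − 3 ≈ -0.788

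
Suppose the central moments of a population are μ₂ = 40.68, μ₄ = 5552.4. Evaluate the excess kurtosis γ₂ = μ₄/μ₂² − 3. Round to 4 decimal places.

μ₂² = 40.68² = 1654.86240
μ₄/μ₂² = 5552.4 / 1654.86240 = 3.35520
γ₂ = 3.35520 − 3 ≈ 0.3552

0.3552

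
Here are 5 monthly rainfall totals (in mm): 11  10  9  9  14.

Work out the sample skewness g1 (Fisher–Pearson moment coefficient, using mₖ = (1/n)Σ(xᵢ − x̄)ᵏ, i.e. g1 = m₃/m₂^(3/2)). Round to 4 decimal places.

x̄ = (11 + 10 + 9 + 9 + 14) / 5 = 10.6000
deviations (xᵢ − x̄): 0.4000, -0.6000, -1.6000, -1.6000, 3.4000
Σ(xᵢ − x̄)² = 17.2000 ⇒ m₂ = 17.2000/5 = 3.44000
Σ(xᵢ − x̄)³ = 30.9600 ⇒ m₃ = 30.9600/5 = 6.19200
m₂^(3/2) = 3.44000^(1.5) = 6.38025
g1 = m₃ / m₂^(3/2) = 6.19200 / 6.38025 ≈ 0.9705

0.9705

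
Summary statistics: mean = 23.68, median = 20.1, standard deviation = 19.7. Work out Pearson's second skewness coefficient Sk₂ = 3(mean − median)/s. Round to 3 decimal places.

0.545

Sk₂ = 3(23.68 − 20.1) / 19.7 = 3 × 3.5800 / 19.7
    = 10.7400 / 19.7 ≈ 0.545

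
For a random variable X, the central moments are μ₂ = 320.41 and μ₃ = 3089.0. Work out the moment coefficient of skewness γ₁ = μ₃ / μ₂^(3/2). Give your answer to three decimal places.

0.539

σ = √μ₂ = √320.41 = 17.90000
σ³ = μ₂^(3/2) = 5735.33900
γ₁ = μ₃/σ³ = 3089.0 / 5735.33900 ≈ 0.539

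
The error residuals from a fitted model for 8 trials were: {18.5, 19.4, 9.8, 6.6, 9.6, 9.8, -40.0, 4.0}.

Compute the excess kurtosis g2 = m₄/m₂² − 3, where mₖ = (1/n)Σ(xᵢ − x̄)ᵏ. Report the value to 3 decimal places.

x̄ = 4.7125
Σ(xᵢ − x̄)² = 2484.7487 ⇒ m₂ = 310.59359
Σ(xᵢ − x̄)⁴ = 4081427.0798 ⇒ m₄ = 510178.38498
m₂² = 96468.38048
g2 = m₄/m₂² − 3 = 5.28856 − 3 ≈ 2.289

2.289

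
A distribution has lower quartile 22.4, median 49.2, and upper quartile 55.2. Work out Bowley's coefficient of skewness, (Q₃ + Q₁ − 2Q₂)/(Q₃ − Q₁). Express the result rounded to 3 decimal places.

numerator: Q₃ + Q₁ − 2Q₂ = 55.2 + 22.4 − 2×49.2 = -20.8000
denominator: Q₃ − Q₁ = 55.2 − 22.4 = 32.8000
Bowley skewness = -20.8000 / 32.8000 ≈ -0.634

-0.634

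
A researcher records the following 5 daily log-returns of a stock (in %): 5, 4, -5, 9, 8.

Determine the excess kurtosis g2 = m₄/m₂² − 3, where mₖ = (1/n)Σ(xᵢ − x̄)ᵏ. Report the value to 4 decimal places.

-0.3794

x̄ = 4.2000
Σ(xᵢ − x̄)² = 122.8000 ⇒ m₂ = 24.56000
Σ(xᵢ − x̄)⁴ = 7903.6960 ⇒ m₄ = 1580.73920
m₂² = 603.19360
g2 = m₄/m₂² − 3 = 2.62062 − 3 ≈ -0.3794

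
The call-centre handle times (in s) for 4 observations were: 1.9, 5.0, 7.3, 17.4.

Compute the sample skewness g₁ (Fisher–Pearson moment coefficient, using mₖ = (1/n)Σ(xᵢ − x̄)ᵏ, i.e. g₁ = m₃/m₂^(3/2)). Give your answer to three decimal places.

x̄ = (1.9 + 5.0 + 7.3 + 17.4) / 4 = 7.9000
deviations (xᵢ − x̄): -6.0000, -2.9000, -0.6000, 9.5000
Σ(xᵢ − x̄)² = 135.0200 ⇒ m₂ = 135.0200/4 = 33.75500
Σ(xᵢ − x̄)³ = 616.7700 ⇒ m₃ = 616.7700/4 = 154.19250
m₂^(3/2) = 33.75500^(1.5) = 196.11335
g₁ = m₃ / m₂^(3/2) = 154.19250 / 196.11335 ≈ 0.786

0.786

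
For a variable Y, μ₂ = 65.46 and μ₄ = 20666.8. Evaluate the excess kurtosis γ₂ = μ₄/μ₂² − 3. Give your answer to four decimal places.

μ₂² = 65.46² = 4285.01160
μ₄/μ₂² = 20666.8 / 4285.01160 = 4.82304
γ₂ = 4.82304 − 3 ≈ 1.8230

1.8230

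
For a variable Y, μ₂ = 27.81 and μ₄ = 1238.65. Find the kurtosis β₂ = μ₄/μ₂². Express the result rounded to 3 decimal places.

1.602

μ₂² = 27.81² = 773.39610
μ₄/μ₂² = 1238.65 / 773.39610 = 1.60157
β₂ ≈ 1.602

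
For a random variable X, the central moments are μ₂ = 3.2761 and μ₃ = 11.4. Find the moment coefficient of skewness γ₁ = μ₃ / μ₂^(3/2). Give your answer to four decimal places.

σ = √μ₂ = √3.2761 = 1.81000
σ³ = μ₂^(3/2) = 5.92974
γ₁ = μ₃/σ³ = 11.4 / 5.92974 ≈ 1.9225

1.9225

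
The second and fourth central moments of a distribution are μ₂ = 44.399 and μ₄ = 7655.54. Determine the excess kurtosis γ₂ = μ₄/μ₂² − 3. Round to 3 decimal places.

μ₂² = 44.399² = 1971.27120
μ₄/μ₂² = 7655.54 / 1971.27120 = 3.88355
γ₂ = 3.88355 − 3 ≈ 0.884

0.884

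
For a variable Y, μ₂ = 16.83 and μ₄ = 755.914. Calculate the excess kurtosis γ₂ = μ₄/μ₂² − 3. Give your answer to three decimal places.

μ₂² = 16.83² = 283.24890
μ₄/μ₂² = 755.914 / 283.24890 = 2.66873
γ₂ = 2.66873 − 3 ≈ -0.331

-0.331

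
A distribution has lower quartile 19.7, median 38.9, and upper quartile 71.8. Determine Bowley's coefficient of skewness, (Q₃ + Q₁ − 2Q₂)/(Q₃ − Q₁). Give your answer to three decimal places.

0.263

numerator: Q₃ + Q₁ − 2Q₂ = 71.8 + 19.7 − 2×38.9 = 13.7000
denominator: Q₃ − Q₁ = 71.8 − 19.7 = 52.1000
Bowley skewness = 13.7000 / 52.1000 ≈ 0.263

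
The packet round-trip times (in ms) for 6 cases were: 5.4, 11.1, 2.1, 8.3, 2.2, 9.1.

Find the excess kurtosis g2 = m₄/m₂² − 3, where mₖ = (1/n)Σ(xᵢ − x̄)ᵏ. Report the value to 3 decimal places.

x̄ = 6.3667
Σ(xᵢ − x̄)² = 70.1133 ⇒ m₂ = 11.68556
Σ(xᵢ − x̄)⁴ = 1205.4308 ⇒ m₄ = 200.90513
m₂² = 136.55221
g2 = m₄/m₂² − 3 = 1.47127 − 3 ≈ -1.529

-1.529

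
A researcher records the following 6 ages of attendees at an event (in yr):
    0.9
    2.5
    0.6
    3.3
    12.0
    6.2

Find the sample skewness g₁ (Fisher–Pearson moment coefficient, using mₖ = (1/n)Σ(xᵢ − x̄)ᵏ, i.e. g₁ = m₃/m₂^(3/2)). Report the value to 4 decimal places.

1.0497

x̄ = (0.9 + 2.5 + 0.6 + 3.3 + 12.0 + 6.2) / 6 = 4.2500
deviations (xᵢ − x̄): -3.3500, -1.7500, -3.6500, -0.9500, 7.7500, 1.9500
Σ(xᵢ − x̄)² = 92.3750 ⇒ m₂ = 92.3750/6 = 15.39583
Σ(xᵢ − x̄)³ = 380.4600 ⇒ m₃ = 380.4600/6 = 63.41000
m₂^(3/2) = 15.39583^(1.5) = 60.40944
g₁ = m₃ / m₂^(3/2) = 63.41000 / 60.40944 ≈ 1.0497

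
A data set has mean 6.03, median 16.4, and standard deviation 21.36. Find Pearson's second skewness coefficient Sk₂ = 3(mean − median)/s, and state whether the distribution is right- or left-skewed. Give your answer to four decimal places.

Sk₂ = 3(6.03 − 16.4) / 21.36 = 3 × -10.3700 / 21.36
    = -31.1100 / 21.36 ≈ -1.4565
Sk₂ < 0 ⇒ mean < median ⇒ left-skewed (negative skew).

-1.4565, left-skewed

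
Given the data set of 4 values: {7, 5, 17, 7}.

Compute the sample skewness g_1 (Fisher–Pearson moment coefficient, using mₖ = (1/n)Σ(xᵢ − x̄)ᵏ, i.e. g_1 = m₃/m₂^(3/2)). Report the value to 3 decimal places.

1.047

x̄ = (7 + 5 + 17 + 7) / 4 = 9.0000
deviations (xᵢ − x̄): -2.0000, -4.0000, 8.0000, -2.0000
Σ(xᵢ − x̄)² = 88.0000 ⇒ m₂ = 88.0000/4 = 22.00000
Σ(xᵢ − x̄)³ = 432.0000 ⇒ m₃ = 432.0000/4 = 108.00000
m₂^(3/2) = 22.00000^(1.5) = 103.18915
g_1 = m₃ / m₂^(3/2) = 108.00000 / 103.18915 ≈ 1.047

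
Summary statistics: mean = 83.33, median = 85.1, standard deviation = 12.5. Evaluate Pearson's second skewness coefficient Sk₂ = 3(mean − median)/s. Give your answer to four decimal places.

Sk₂ = 3(83.33 − 85.1) / 12.5 = 3 × -1.7700 / 12.5
    = -5.3100 / 12.5 ≈ -0.4248

-0.4248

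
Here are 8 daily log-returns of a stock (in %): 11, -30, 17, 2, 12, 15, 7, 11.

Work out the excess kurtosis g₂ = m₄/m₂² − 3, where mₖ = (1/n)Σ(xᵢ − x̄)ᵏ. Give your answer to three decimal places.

x̄ = 5.6250
Σ(xᵢ − x̄)² = 1599.8750 ⇒ m₂ = 199.98438
Σ(xᵢ − x̄)⁴ = 1638681.8691 ⇒ m₄ = 204835.23364
m₂² = 39993.75024
g₂ = m₄/m₂² − 3 = 5.12168 − 3 ≈ 2.122

2.122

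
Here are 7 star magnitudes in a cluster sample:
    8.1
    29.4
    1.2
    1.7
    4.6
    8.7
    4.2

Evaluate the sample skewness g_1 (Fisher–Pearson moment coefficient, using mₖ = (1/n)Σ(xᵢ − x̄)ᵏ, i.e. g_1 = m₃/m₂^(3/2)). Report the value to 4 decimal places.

x̄ = (8.1 + 29.4 + 1.2 + 1.7 + 4.6 + 8.7 + 4.2) / 7 = 8.2714
deviations (xᵢ − x̄): -0.1714, 21.1286, -7.0714, -6.5714, -3.6714, 0.4286, -4.0714
Σ(xᵢ − x̄)² = 569.8743 ⇒ m₂ = 569.8743/7 = 81.41061
Σ(xᵢ − x̄)³ = 8677.8525 ⇒ m₃ = 8677.8525/7 = 1239.69322
m₂^(3/2) = 81.41061^(1.5) = 734.55028
g_1 = m₃ / m₂^(3/2) = 1239.69322 / 734.55028 ≈ 1.6877

1.6877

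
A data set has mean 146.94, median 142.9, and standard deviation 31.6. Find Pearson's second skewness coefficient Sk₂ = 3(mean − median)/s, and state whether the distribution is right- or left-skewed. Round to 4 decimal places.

Sk₂ = 3(146.94 − 142.9) / 31.6 = 3 × 4.0400 / 31.6
    = 12.1200 / 31.6 ≈ 0.3835
Sk₂ > 0 ⇒ mean > median ⇒ right-skewed (positive skew).

0.3835, right-skewed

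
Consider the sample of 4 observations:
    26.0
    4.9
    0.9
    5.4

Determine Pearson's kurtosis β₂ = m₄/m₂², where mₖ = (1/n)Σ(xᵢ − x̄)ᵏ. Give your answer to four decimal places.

2.2612

x̄ = 9.3000
Σ(xᵢ − x̄)² = 384.0200 ⇒ m₂ = 96.00500
Σ(xᵢ − x̄)⁴ = 83364.4994 ⇒ m₄ = 20841.12485
m₂² = 9216.96002
β₂ = m₄/m₂² = 20841.12485 / 9216.96002 ≈ 2.2612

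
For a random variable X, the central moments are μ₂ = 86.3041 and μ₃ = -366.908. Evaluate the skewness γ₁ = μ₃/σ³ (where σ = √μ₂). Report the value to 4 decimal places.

σ = √μ₂ = √86.3041 = 9.29000
σ³ = μ₂^(3/2) = 801.76509
γ₁ = μ₃/σ³ = -366.908 / 801.76509 ≈ -0.4576

-0.4576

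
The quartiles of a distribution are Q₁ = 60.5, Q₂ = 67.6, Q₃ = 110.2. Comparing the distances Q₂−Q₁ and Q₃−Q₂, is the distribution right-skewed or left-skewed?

right-skewed

Q₂ − Q₁ = 7.1;  Q₃ − Q₂ = 42.6
Q₃ − Q₂ > Q₂ − Q₁ ⇒ the upper half is more spread out ⇒ right-skewed.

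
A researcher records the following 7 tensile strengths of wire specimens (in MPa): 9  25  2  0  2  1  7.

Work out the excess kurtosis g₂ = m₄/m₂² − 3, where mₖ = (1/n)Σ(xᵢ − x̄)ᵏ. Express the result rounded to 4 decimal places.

x̄ = 6.5714
Σ(xᵢ − x̄)² = 461.7143 ⇒ m₂ = 65.95918
Σ(xᵢ − x̄)⁴ = 119073.1079 ⇒ m₄ = 17010.44398
m₂² = 4350.61391
g₂ = m₄/m₂² − 3 = 3.90990 − 3 ≈ 0.9099

0.9099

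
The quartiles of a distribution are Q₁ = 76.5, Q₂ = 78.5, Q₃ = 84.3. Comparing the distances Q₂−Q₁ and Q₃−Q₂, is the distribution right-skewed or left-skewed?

Q₂ − Q₁ = 2.0;  Q₃ − Q₂ = 5.8
Q₃ − Q₂ > Q₂ − Q₁ ⇒ the upper half is more spread out ⇒ right-skewed.

right-skewed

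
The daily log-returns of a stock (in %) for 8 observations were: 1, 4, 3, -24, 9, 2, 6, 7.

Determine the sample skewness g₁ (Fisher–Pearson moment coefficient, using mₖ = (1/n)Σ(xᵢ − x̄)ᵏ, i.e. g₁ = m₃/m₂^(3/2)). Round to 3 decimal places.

-1.974

x̄ = (1 + 4 + 3 - 24 + 9 + 2 + 6 + 7) / 8 = 1.0000
deviations (xᵢ − x̄): 0.0000, 3.0000, 2.0000, -25.0000, 8.0000, 1.0000, 5.0000, 6.0000
Σ(xᵢ − x̄)² = 764.0000 ⇒ m₂ = 764.0000/8 = 95.50000
Σ(xᵢ − x̄)³ = -14736.0000 ⇒ m₃ = -14736.0000/8 = -1842.00000
m₂^(3/2) = 95.50000^(1.5) = 933.26517
g₁ = m₃ / m₂^(3/2) = -1842.00000 / 933.26517 ≈ -1.974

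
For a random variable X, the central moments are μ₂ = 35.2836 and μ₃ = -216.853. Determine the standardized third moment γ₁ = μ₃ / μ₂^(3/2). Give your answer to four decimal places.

-1.0347

σ = √μ₂ = √35.2836 = 5.94000
σ³ = μ₂^(3/2) = 209.58458
γ₁ = μ₃/σ³ = -216.853 / 209.58458 ≈ -1.0347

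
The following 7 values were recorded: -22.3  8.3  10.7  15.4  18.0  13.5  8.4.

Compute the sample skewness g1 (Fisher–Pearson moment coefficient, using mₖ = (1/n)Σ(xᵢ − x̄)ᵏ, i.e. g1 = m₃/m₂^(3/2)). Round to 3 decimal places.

-1.744

x̄ = (-22.3 + 8.3 + 10.7 + 15.4 + 18.0 + 13.5 + 8.4) / 7 = 7.4286
deviations (xᵢ − x̄): -29.7286, 0.8714, 3.2714, 7.9714, 10.5714, 6.0714, 0.9714
Σ(xᵢ − x̄)² = 1108.3543 ⇒ m₂ = 1108.3543/7 = 158.33633
Σ(xᵢ − x̄)³ = -24325.4120 ⇒ m₃ = -24325.4120/7 = -3475.05885
m₂^(3/2) = 158.33633^(1.5) = 1992.37392
g1 = m₃ / m₂^(3/2) = -3475.05885 / 1992.37392 ≈ -1.744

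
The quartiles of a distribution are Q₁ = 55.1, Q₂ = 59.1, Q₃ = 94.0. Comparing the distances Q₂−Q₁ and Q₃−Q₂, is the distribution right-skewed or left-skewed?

Q₂ − Q₁ = 4.0;  Q₃ − Q₂ = 34.9
Q₃ − Q₂ > Q₂ − Q₁ ⇒ the upper half is more spread out ⇒ right-skewed.

right-skewed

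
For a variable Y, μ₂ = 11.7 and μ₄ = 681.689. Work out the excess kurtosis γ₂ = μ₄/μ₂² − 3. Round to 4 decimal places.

μ₂² = 11.7² = 136.89000
μ₄/μ₂² = 681.689 / 136.89000 = 4.97983
γ₂ = 4.97983 − 3 ≈ 1.9798

1.9798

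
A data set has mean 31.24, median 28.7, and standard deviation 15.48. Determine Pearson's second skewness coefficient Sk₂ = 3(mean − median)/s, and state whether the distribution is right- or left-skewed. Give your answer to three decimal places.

Sk₂ = 3(31.24 − 28.7) / 15.48 = 3 × 2.5400 / 15.48
    = 7.6200 / 15.48 ≈ 0.492
Sk₂ > 0 ⇒ mean > median ⇒ right-skewed (positive skew).

0.492, right-skewed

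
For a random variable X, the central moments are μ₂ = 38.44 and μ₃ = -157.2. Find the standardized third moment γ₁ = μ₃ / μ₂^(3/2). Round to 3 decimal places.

-0.660

σ = √μ₂ = √38.44 = 6.20000
σ³ = μ₂^(3/2) = 238.32800
γ₁ = μ₃/σ³ = -157.2 / 238.32800 ≈ -0.660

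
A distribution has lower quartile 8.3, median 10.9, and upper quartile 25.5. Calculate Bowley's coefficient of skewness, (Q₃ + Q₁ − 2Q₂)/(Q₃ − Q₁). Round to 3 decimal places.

0.698

numerator: Q₃ + Q₁ − 2Q₂ = 25.5 + 8.3 − 2×10.9 = 12.0000
denominator: Q₃ − Q₁ = 25.5 − 8.3 = 17.2000
Bowley skewness = 12.0000 / 17.2000 ≈ 0.698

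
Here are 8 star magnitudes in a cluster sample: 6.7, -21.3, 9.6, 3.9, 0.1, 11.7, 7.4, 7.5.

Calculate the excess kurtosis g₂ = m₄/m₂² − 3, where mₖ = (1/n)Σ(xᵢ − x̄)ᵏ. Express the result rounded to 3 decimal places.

1.942

x̄ = 3.2000
Σ(xᵢ − x̄)² = 771.9400 ⇒ m₂ = 96.49250
Σ(xᵢ − x̄)⁴ = 368093.5510 ⇒ m₄ = 46011.69388
m₂² = 9310.80256
g₂ = m₄/m₂² − 3 = 4.94175 − 3 ≈ 1.942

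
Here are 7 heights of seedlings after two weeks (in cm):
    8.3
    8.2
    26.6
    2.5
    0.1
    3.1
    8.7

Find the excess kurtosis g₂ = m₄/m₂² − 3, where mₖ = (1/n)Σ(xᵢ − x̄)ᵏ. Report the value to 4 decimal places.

x̄ = 8.2143
Σ(xᵢ − x̄)² = 462.9286 ⇒ m₂ = 66.13265
Σ(xᵢ − x̄)⁴ = 120352.8471 ⇒ m₄ = 17193.26387
m₂² = 4373.52780
g₂ = m₄/m₂² − 3 = 3.93121 − 3 ≈ 0.9312

0.9312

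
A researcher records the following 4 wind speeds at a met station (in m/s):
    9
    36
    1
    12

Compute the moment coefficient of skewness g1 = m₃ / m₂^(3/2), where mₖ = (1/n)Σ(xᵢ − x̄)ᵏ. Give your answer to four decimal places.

x̄ = (9 + 36 + 1 + 12) / 4 = 14.5000
deviations (xᵢ − x̄): -5.5000, 21.5000, -13.5000, -2.5000
Σ(xᵢ − x̄)² = 681.0000 ⇒ m₂ = 681.0000/4 = 170.25000
Σ(xᵢ − x̄)³ = 7296.0000 ⇒ m₃ = 7296.0000/4 = 1824.00000
m₂^(3/2) = 170.25000^(1.5) = 2221.42002
g1 = m₃ / m₂^(3/2) = 1824.00000 / 2221.42002 ≈ 0.8211

0.8211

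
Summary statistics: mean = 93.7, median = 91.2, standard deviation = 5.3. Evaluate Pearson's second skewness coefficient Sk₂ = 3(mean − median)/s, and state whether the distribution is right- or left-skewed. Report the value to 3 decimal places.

Sk₂ = 3(93.7 − 91.2) / 5.3 = 3 × 2.5000 / 5.3
    = 7.5000 / 5.3 ≈ 1.415
Sk₂ > 0 ⇒ mean > median ⇒ right-skewed (positive skew).

1.415, right-skewed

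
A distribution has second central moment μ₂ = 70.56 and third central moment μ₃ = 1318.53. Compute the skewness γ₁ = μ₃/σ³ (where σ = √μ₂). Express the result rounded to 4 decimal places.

2.2246

σ = √μ₂ = √70.56 = 8.40000
σ³ = μ₂^(3/2) = 592.70400
γ₁ = μ₃/σ³ = 1318.53 / 592.70400 ≈ 2.2246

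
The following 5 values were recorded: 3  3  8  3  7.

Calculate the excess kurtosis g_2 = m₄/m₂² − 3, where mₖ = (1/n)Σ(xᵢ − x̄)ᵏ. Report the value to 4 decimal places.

-1.7011

x̄ = 4.8000
Σ(xᵢ − x̄)² = 24.8000 ⇒ m₂ = 4.96000
Σ(xᵢ − x̄)⁴ = 159.7760 ⇒ m₄ = 31.95520
m₂² = 24.60160
g_2 = m₄/m₂² − 3 = 1.29891 − 3 ≈ -1.7011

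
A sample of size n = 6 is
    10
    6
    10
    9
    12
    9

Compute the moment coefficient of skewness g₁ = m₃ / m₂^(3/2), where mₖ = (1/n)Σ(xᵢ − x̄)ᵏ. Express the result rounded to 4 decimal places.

-0.5059

x̄ = (10 + 6 + 10 + 9 + 12 + 9) / 6 = 9.3333
deviations (xᵢ − x̄): 0.6667, -3.3333, 0.6667, -0.3333, 2.6667, -0.3333
Σ(xᵢ − x̄)² = 19.3333 ⇒ m₂ = 19.3333/6 = 3.22222
Σ(xᵢ − x̄)³ = -17.5556 ⇒ m₃ = -17.5556/6 = -2.92593
m₂^(3/2) = 3.22222^(1.5) = 5.78407
g₁ = m₃ / m₂^(3/2) = -2.92593 / 5.78407 ≈ -0.5059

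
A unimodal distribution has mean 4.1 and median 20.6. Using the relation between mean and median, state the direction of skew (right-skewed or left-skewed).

left-skewed

mean − median = 4.1 − 20.6 = -16.5
mean < median ⇒ the longer tail is on the left ⇒ left-skewed (negatively skewed).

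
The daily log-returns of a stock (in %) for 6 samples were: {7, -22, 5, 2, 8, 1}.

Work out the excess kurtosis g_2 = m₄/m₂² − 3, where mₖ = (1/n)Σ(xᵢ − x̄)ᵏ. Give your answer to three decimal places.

x̄ = 0.1667
Σ(xᵢ − x̄)² = 626.8333 ⇒ m₂ = 104.47222
Σ(xᵢ − x̄)⁴ = 247938.8194 ⇒ m₄ = 41323.13657
m₂² = 10914.44522
g_2 = m₄/m₂² − 3 = 3.78610 − 3 ≈ 0.786

0.786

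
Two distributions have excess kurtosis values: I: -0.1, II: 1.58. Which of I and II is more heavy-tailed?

II

Higher excess kurtosis ⇒ heavier tails relative to the normal distribution.
-0.1 vs 1.58: the larger is 1.58, so II has heavier tails. (II is leptokurtic — heavier-than-normal tails; the other is platykurtic.)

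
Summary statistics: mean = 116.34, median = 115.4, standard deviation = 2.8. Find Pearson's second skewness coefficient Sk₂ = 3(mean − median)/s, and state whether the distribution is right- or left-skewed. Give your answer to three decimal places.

1.007, right-skewed

Sk₂ = 3(116.34 − 115.4) / 2.8 = 3 × 0.9400 / 2.8
    = 2.8200 / 2.8 ≈ 1.007
Sk₂ > 0 ⇒ mean > median ⇒ right-skewed (positive skew).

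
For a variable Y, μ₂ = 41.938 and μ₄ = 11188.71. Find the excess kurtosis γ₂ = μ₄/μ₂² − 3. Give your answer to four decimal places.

3.3616

μ₂² = 41.938² = 1758.79584
μ₄/μ₂² = 11188.71 / 1758.79584 = 6.36157
γ₂ = 6.36157 − 3 ≈ 3.3616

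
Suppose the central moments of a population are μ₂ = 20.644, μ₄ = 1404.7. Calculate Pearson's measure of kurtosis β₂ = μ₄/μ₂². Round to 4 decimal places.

3.2961

μ₂² = 20.644² = 426.17474
μ₄/μ₂² = 1404.7 / 426.17474 = 3.29607
β₂ ≈ 3.2961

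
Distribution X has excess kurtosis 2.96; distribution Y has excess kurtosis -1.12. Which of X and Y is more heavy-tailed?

Higher excess kurtosis ⇒ heavier tails relative to the normal distribution.
2.96 vs -1.12: the larger is 2.96, so X has heavier tails. (X is leptokurtic — heavier-than-normal tails; the other is platykurtic.)

X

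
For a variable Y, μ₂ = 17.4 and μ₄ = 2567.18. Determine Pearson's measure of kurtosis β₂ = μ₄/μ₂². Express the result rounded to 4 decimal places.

μ₂² = 17.4² = 302.76000
μ₄/μ₂² = 2567.18 / 302.76000 = 8.47926
β₂ ≈ 8.4793

8.4793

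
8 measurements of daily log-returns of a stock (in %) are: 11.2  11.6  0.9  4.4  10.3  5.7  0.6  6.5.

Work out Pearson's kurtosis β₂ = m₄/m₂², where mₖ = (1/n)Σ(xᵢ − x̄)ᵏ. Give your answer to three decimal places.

1.592

x̄ = 6.4000
Σ(xᵢ − x̄)² = 133.6800 ⇒ m₂ = 16.71000
Σ(xᵢ − x̄)⁴ = 3556.2996 ⇒ m₄ = 444.53745
m₂² = 279.22410
β₂ = m₄/m₂² = 444.53745 / 279.22410 ≈ 1.592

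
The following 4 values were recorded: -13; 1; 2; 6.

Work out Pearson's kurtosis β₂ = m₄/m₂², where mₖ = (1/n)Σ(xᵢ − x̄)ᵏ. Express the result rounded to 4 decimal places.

x̄ = -1.0000
Σ(xᵢ − x̄)² = 206.0000 ⇒ m₂ = 51.50000
Σ(xᵢ − x̄)⁴ = 23234.0000 ⇒ m₄ = 5808.50000
m₂² = 2652.25000
β₂ = m₄/m₂² = 5808.50000 / 2652.25000 ≈ 2.1900

2.1900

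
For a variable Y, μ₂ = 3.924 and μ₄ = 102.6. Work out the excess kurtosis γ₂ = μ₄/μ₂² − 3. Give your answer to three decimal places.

μ₂² = 3.924² = 15.39778
μ₄/μ₂² = 102.6 / 15.39778 = 6.66330
γ₂ = 6.66330 − 3 ≈ 3.663

3.663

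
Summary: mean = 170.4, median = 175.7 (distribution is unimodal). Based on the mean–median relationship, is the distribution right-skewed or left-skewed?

left-skewed

mean − median = 170.4 − 175.7 = -5.3
mean < median ⇒ the longer tail is on the left ⇒ left-skewed (negatively skewed).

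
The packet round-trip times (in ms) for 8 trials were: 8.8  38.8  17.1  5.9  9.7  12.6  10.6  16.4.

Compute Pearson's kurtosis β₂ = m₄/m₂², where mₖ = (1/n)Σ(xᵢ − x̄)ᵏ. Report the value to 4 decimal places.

x̄ = 14.9875
Σ(xᵢ − x̄)² = 747.2688 ⇒ m₂ = 93.40859
Σ(xᵢ − x̄)⁴ = 331023.1035 ⇒ m₄ = 41377.88794
m₂² = 8725.16539
β₂ = m₄/m₂² = 41377.88794 / 8725.16539 ≈ 4.7424

4.7424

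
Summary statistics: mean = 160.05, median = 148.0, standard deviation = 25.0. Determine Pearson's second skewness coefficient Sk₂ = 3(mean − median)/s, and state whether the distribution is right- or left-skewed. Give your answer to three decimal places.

Sk₂ = 3(160.05 − 148.0) / 25.0 = 3 × 12.0500 / 25.0
    = 36.1500 / 25.0 ≈ 1.446
Sk₂ > 0 ⇒ mean > median ⇒ right-skewed (positive skew).

1.446, right-skewed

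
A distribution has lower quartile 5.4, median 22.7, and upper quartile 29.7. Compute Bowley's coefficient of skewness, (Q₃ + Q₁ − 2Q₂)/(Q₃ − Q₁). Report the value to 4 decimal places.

numerator: Q₃ + Q₁ − 2Q₂ = 29.7 + 5.4 − 2×22.7 = -10.3000
denominator: Q₃ − Q₁ = 29.7 − 5.4 = 24.3000
Bowley skewness = -10.3000 / 24.3000 ≈ -0.4239

-0.4239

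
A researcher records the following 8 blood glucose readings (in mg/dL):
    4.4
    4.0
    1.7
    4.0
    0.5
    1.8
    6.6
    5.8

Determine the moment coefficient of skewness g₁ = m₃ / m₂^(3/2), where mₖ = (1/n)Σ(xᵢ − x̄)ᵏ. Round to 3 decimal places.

x̄ = (4.4 + 4.0 + 1.7 + 4.0 + 0.5 + 1.8 + 6.6 + 5.8) / 8 = 3.6000
deviations (xᵢ − x̄): 0.8000, 0.4000, -1.9000, 0.4000, -3.1000, -1.8000, 3.0000, 2.2000
Σ(xᵢ − x̄)² = 31.2600 ⇒ m₂ = 31.2600/8 = 3.90750
Σ(xᵢ − x̄)³ = -4.1940 ⇒ m₃ = -4.1940/8 = -0.52425
m₂^(3/2) = 3.90750^(1.5) = 7.72411
g₁ = m₃ / m₂^(3/2) = -0.52425 / 7.72411 ≈ -0.068

-0.068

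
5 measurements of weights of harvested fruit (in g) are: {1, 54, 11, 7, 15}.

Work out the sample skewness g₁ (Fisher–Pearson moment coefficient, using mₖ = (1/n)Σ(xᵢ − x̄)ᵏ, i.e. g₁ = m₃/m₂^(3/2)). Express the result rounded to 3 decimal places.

x̄ = (1 + 54 + 11 + 7 + 15) / 5 = 17.6000
deviations (xᵢ − x̄): -16.6000, 36.4000, -6.6000, -10.6000, -2.6000
Σ(xᵢ − x̄)² = 1763.2000 ⇒ m₂ = 1763.2000/5 = 352.64000
Σ(xᵢ − x̄)³ = 42158.1600 ⇒ m₃ = 42158.1600/5 = 8431.63200
m₂^(3/2) = 352.64000^(1.5) = 6622.12477
g₁ = m₃ / m₂^(3/2) = 8431.63200 / 6622.12477 ≈ 1.273

1.273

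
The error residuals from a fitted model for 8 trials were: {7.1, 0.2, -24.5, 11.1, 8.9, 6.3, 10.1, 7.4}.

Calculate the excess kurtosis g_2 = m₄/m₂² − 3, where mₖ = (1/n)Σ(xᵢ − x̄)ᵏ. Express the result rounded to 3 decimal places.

x̄ = 3.3250
Σ(xᵢ − x̄)² = 961.1350 ⇒ m₂ = 120.14188
Σ(xᵢ − x̄)⁴ = 606812.7395 ⇒ m₄ = 75851.59243
m₂² = 14434.07013
g_2 = m₄/m₂² − 3 = 5.25504 − 3 ≈ 2.255

2.255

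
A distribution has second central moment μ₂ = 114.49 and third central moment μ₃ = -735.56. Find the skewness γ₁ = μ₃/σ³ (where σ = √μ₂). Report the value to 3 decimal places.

σ = √μ₂ = √114.49 = 10.70000
σ³ = μ₂^(3/2) = 1225.04300
γ₁ = μ₃/σ³ = -735.56 / 1225.04300 ≈ -0.600

-0.600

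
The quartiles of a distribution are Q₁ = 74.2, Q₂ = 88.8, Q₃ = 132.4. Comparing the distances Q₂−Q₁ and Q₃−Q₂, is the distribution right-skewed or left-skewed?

Q₂ − Q₁ = 14.6;  Q₃ − Q₂ = 43.6
Q₃ − Q₂ > Q₂ − Q₁ ⇒ the upper half is more spread out ⇒ right-skewed.

right-skewed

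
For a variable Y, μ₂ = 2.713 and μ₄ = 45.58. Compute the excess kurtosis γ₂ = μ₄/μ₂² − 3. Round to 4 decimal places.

μ₂² = 2.713² = 7.36037
μ₄/μ₂² = 45.58 / 7.36037 = 6.19262
γ₂ = 6.19262 − 3 ≈ 3.1926

3.1926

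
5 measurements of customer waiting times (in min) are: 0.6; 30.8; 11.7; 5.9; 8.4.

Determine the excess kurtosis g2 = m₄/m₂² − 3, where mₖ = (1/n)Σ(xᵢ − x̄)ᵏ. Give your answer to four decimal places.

-0.2755

x̄ = 11.4800
Σ(xᵢ − x̄)² = 532.3080 ⇒ m₂ = 106.46160
Σ(xᵢ − x̄)⁴ = 154396.7874 ⇒ m₄ = 30879.35747
m₂² = 11334.07227
g2 = m₄/m₂² − 3 = 2.72447 − 3 ≈ -0.2755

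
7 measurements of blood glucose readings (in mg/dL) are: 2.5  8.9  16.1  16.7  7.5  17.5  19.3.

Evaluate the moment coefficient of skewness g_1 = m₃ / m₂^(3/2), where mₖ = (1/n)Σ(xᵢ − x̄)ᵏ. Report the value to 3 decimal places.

-0.509

x̄ = (2.5 + 8.9 + 16.1 + 16.7 + 7.5 + 17.5 + 19.3) / 7 = 12.6429
deviations (xᵢ − x̄): -10.1429, -3.7429, 3.4571, 4.0571, -5.1429, 4.8571, 6.6571
Σ(xᵢ − x̄)² = 239.6571 ⇒ m₂ = 239.6571/7 = 34.23673
Σ(xᵢ − x̄)³ = -714.2106 ⇒ m₃ = -714.2106/7 = -102.03009
m₂^(3/2) = 34.23673^(1.5) = 200.32655
g_1 = m₃ / m₂^(3/2) = -102.03009 / 200.32655 ≈ -0.509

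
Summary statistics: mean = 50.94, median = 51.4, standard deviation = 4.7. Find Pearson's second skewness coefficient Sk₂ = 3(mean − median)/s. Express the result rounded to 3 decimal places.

Sk₂ = 3(50.94 − 51.4) / 4.7 = 3 × -0.4600 / 4.7
    = -1.3800 / 4.7 ≈ -0.294

-0.294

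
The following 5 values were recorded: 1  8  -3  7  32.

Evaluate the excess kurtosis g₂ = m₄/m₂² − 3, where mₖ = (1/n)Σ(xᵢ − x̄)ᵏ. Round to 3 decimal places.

-0.233

x̄ = 9.0000
Σ(xᵢ − x̄)² = 742.0000 ⇒ m₂ = 148.40000
Σ(xᵢ − x̄)⁴ = 304690.0000 ⇒ m₄ = 60938.00000
m₂² = 22022.56000
g₂ = m₄/m₂² − 3 = 2.76707 − 3 ≈ -0.233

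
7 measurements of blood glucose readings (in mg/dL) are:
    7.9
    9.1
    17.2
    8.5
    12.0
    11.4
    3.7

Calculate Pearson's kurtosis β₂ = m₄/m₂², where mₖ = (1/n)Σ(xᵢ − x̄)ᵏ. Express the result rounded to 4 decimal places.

x̄ = 9.9714
Σ(xᵢ − x̄)² = 104.9543 ⇒ m₂ = 14.99347
Σ(xᵢ − x̄)⁴ = 4321.9846 ⇒ m₄ = 617.42638
m₂² = 224.80412
β₂ = m₄/m₂² = 617.42638 / 224.80412 ≈ 2.7465

2.7465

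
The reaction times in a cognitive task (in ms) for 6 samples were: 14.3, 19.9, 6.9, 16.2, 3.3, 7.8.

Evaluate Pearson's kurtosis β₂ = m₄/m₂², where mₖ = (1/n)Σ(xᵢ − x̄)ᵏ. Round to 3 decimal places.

1.566

x̄ = 11.4000
Σ(xᵢ − x̄)² = 202.5200 ⇒ m₂ = 33.75333
Σ(xᵢ − x̄)⁴ = 10704.3284 ⇒ m₄ = 1784.05473
m₂² = 1139.28751
β₂ = m₄/m₂² = 1784.05473 / 1139.28751 ≈ 1.566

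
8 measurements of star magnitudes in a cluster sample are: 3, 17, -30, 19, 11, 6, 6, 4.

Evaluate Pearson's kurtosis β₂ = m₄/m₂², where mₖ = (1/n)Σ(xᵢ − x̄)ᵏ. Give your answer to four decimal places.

4.6126

x̄ = 4.5000
Σ(xᵢ − x̄)² = 1606.0000 ⇒ m₂ = 200.75000
Σ(xᵢ − x̄)⁴ = 1487114.5000 ⇒ m₄ = 185889.31250
m₂² = 40300.56250
β₂ = m₄/m₂² = 185889.31250 / 40300.56250 ≈ 4.6126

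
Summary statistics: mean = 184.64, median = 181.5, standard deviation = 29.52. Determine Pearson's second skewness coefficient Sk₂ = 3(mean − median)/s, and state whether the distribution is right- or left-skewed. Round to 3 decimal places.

0.319, right-skewed

Sk₂ = 3(184.64 − 181.5) / 29.52 = 3 × 3.1400 / 29.52
    = 9.4200 / 29.52 ≈ 0.319
Sk₂ > 0 ⇒ mean > median ⇒ right-skewed (positive skew).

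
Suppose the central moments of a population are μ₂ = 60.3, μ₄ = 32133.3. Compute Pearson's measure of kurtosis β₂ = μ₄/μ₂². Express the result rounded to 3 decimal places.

μ₂² = 60.3² = 3636.09000
μ₄/μ₂² = 32133.3 / 3636.09000 = 8.83732
β₂ ≈ 8.837

8.837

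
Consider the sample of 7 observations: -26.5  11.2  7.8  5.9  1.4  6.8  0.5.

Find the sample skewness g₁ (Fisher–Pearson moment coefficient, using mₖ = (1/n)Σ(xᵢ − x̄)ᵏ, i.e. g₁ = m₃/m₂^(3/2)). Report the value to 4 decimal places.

-1.6912

x̄ = (-26.5 + 11.2 + 7.8 + 5.9 + 1.4 + 6.8 + 0.5) / 7 = 1.0143
deviations (xᵢ − x̄): -27.5143, 10.1857, 6.7857, 4.8857, 0.3857, 5.7857, -0.5143
Σ(xᵢ − x̄)² = 964.5886 ⇒ m₂ = 964.5886/7 = 137.79837
Σ(xᵢ − x̄)³ = -19149.8745 ⇒ m₃ = -19149.8745/7 = -2735.69636
m₂^(3/2) = 137.79837^(1.5) = 1617.58126
g₁ = m₃ / m₂^(3/2) = -2735.69636 / 1617.58126 ≈ -1.6912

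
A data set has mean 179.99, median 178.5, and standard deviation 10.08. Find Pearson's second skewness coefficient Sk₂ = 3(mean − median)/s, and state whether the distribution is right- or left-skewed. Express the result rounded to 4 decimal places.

0.4435, right-skewed

Sk₂ = 3(179.99 − 178.5) / 10.08 = 3 × 1.4900 / 10.08
    = 4.4700 / 10.08 ≈ 0.4435
Sk₂ > 0 ⇒ mean > median ⇒ right-skewed (positive skew).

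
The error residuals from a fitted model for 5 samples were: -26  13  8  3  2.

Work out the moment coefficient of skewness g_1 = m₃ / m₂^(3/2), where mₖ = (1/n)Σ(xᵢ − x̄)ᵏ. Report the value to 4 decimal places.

-1.1846

x̄ = (-26 + 13 + 8 + 3 + 2) / 5 = 0.0000
deviations (xᵢ − x̄): -26.0000, 13.0000, 8.0000, 3.0000, 2.0000
Σ(xᵢ − x̄)² = 922.0000 ⇒ m₂ = 922.0000/5 = 184.40000
Σ(xᵢ − x̄)³ = -14832.0000 ⇒ m₃ = -14832.0000/5 = -2966.40000
m₂^(3/2) = 184.40000^(1.5) = 2504.04065
g_1 = m₃ / m₂^(3/2) = -2966.40000 / 2504.04065 ≈ -1.1846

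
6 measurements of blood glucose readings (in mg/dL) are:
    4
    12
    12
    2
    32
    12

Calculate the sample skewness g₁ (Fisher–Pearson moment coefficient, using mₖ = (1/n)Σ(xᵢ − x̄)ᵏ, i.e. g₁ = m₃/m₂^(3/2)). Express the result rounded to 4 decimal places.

1.0854

x̄ = (4 + 12 + 12 + 2 + 32 + 12) / 6 = 12.3333
deviations (xᵢ − x̄): -8.3333, -0.3333, -0.3333, -10.3333, 19.6667, -0.3333
Σ(xᵢ − x̄)² = 563.3333 ⇒ m₂ = 563.3333/6 = 93.88889
Σ(xᵢ − x̄)³ = 5924.4444 ⇒ m₃ = 5924.4444/6 = 987.40741
m₂^(3/2) = 93.88889^(1.5) = 909.74840
g₁ = m₃ / m₂^(3/2) = 987.40741 / 909.74840 ≈ 1.0854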